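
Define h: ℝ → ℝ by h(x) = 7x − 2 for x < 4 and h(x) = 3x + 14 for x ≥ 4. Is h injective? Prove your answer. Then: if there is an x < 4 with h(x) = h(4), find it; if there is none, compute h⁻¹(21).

23/7

Both pieces are strictly increasing (slopes 7 and 3), so each is injective on its own interval.
The left piece maps (−∞, 4) onto (−∞, 26); the right piece maps [4, ∞) onto [26, ∞).
These images are disjoint, so no value is attained by both pieces. Hence h is injective.
Because the two images are disjoint, no x < 4 has h(x) = h(4), so we compute h⁻¹(21): 21 lies in (−∞, 26), so solve 7x − 2 = 21: x = (21 + 2)/7 = 23/7.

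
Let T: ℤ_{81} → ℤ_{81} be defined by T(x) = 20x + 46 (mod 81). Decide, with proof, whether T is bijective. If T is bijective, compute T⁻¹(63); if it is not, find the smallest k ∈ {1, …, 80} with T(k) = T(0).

Suppose T(x_1) = T(x_2) in ℤ_{81}. Then 20x_1 + 46 ≡ 20x_2 + 46 (mod 81), hence 20(x_1 − x_2) ≡ 0 (mod 81).
Since gcd(20, 81) = 1, 20 is invertible modulo 81, so x_1 − x_2 ≡ 0 (mod 81), i.e. x_1 = x_2.
We now compute 20⁻¹ mod 81 explicitly. Euclid's algorithm: 81 = 4·20 + 1; back-substituting gives 1 = 77·20 − 19·81, so 20⁻¹ ≡ 77 (mod 81).
For any y ∈ ℤ_{81}, x = 77(y − 46) mod 81 satisfies T(x) = 20·77(y − 46) + 46 ≡ y (since 20·77 ≡ 1 mod 81). So every y has a preimage.
Therefore T is bijective.
Since T is bijective, we compute T⁻¹(63): solve 20x + 46 ≡ 63 (mod 81), i.e. 20x ≡ 17 (mod 81).
Multiplying by 20⁻¹ = 77 gives x ≡ 77·17 = 1309 = 16·81 + 13 ≡ 13 (mod 81).
Check: T(13) = 20·13 + 46 = 306 = 3·81 + 63 ≡ 63 (mod 81).

13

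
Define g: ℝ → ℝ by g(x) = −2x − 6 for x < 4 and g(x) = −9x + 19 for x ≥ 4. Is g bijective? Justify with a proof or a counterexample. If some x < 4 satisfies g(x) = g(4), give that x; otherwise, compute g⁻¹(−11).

Both pieces are strictly decreasing (slopes −2 and −9), so each is injective on its own interval.
The left piece maps (−∞, 4) onto (−14, ∞); the right piece maps [4, ∞) onto (−∞, −17].
The images leave a gap (−14 has no preimage), so g is not surjective, hence not bijective.
Because the two images are disjoint, no x < 4 has g(x) = g(4), so we compute g⁻¹(−11): −11 lies in (−14, ∞), so solve −2x − 6 = −11: x = (−11 + 6)/(−2) = 5/2.

5/2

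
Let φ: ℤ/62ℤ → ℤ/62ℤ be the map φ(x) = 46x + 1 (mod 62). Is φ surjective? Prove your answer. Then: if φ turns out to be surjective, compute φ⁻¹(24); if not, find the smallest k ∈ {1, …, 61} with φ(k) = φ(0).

31

By definition, φ is surjective if every y in the codomain equals φ(x) for some x in the domain.
Since gcd(46, 62) = 2, we have 46x ≡ 0 (mod 2) for all x, so φ(x) ≡ 1 (mod 2).
But 0 ≢ 1 (mod 2), so 0 ∈ ℤ/62ℤ has no preimage. Therefore φ is not surjective.
Since φ is not surjective, we find the least positive k with φ(k) = φ(0): this means 46k ≡ 0 (mod 62), i.e. 62 ∣ 46k. Since gcd(46, 62) = 2, dividing through by 2 this holds exactly when 31 ∣ 23k, and as gcd(23, 31) = 1, exactly when 31 ∣ k.
The smallest positive such k is 31.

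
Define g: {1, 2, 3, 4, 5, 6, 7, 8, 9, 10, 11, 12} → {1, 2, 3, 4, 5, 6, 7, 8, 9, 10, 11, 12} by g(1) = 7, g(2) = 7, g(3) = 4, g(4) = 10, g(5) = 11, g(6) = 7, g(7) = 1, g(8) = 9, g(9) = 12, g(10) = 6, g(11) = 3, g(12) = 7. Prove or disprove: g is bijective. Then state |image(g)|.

9

g(1) = 7 = g(2) with 1 ≠ 2, so g is not injective, hence not bijective.
The image of g is {1, 3, 4, 6, 7, 9, 10, 11, 12}, which has 9 elements.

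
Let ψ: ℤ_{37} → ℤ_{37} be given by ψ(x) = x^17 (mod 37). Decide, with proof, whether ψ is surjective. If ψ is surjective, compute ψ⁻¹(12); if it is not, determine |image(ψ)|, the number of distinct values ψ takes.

34

Since 37 is prime, the nonzero elements of ℤ_{37} form a cyclic group of order 36.
As gcd(17, 36) = 1, raising to the 17th power is a bijection on this group: if a^17 ≡ b^17 then (ab^{−1})^17 = 1, and the only element of order dividing gcd(17, 36) = 1 is 1, so a = b.
With ψ(0) = 0 this makes ψ injective on all of ℤ_{37}, hence bijective (finite equal-size domain and codomain). In particular ψ is surjective.
Since ψ is surjective, we find the preimage of 12. The inverse of x ↦ x^17 on (ℤ_{37})^× is x ↦ x^17, because 17·17 = 289 = 8·36 + 1 ≡ 1 (mod 36) and x^{36} = 1 for x ≠ 0 (Fermat). So ψ⁻¹(12) = 12^17 mod 37.
Repeated squaring mod 37: 12^1 ≡ 12, 12^2 ≡ 12² = 144 ≡ 33, 12^4 ≡ 33² = 1089 ≡ 16, 12^8 ≡ 16² = 256 ≡ 34, 12^16 ≡ 34² = 1156 ≡ 9. Since 17 = 16 + 1, 12^17 ≡ 9·12: 9·12 = 108 ≡ 34. So 12^17 ≡ 34 (mod 37).
Hence ψ⁻¹(12) = 34.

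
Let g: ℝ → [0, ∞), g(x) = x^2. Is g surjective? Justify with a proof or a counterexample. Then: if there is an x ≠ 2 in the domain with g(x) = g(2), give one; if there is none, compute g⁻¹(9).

-2

For any y ∈ [0, ∞), x = y^{1/2} ∈ ℝ satisfies x^2 = y, so g is surjective.
For the follow-up, such an x exists: taking x = −2 ∈ ℝ gives g(−2) = 4 = g(2) with −2 ≠ 2.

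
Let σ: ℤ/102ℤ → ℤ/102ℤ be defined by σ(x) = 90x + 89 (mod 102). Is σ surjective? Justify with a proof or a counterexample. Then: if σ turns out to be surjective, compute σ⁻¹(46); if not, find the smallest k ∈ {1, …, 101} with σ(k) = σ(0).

Since gcd(90, 102) = 6, we have 90x ≡ 0 (mod 6) for all x, so σ(x) ≡ 5 (mod 6).
But 0 ≢ 5 (mod 6), so 0 ∈ ℤ/102ℤ has no preimage. Hence σ is not surjective.
Since σ is not surjective, we find the least positive k with σ(k) = σ(0): this means 90k ≡ 0 (mod 102), i.e. 102 ∣ 90k. Since gcd(90, 102) = 6, dividing through by 6 this holds exactly when 17 ∣ 15k, and as gcd(15, 17) = 1, exactly when 17 ∣ k.
The smallest positive such k is 17.

17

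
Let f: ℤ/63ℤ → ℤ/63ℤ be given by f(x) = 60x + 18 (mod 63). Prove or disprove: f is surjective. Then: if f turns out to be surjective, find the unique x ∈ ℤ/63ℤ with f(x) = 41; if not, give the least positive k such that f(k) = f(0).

Since gcd(60, 63) = 3, we have 60x ≡ 0 (mod 3) for all x, so f(x) ≡ 0 (mod 3).
But 1 ≢ 0 (mod 3), so 1 ∈ ℤ/63ℤ has no preimage. Thus f is not surjective.
Since f is not surjective, we find the least positive k with f(k) = f(0): this means 60k ≡ 0 (mod 63), i.e. 63 ∣ 60k. Since gcd(60, 63) = 3, dividing through by 3 this holds exactly when 21 ∣ 20k, and as gcd(20, 21) = 1, exactly when 21 ∣ k.
The smallest positive such k is 21.

21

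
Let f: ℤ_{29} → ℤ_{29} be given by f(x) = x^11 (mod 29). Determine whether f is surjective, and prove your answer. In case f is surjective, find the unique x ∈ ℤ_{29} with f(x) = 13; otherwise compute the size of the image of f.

5

Since 29 is prime, the nonzero elements of ℤ_{29} form a cyclic group of order 28.
As gcd(11, 28) = 1, raising to the 11th power is a bijection on this group: if a^11 ≡ b^11 then (ab^{−1})^11 = 1, and the only element of order dividing gcd(11, 28) = 1 is 1, so a = b.
With f(0) = 0 this makes f injective on all of ℤ_{29}, hence bijective (finite equal-size domain and codomain). In particular f is surjective.
Since f is surjective, we find the preimage of 13. The inverse of x ↦ x^11 on (ℤ_{29})^× is x ↦ x^23, because 11·23 = 253 = 9·28 + 1 ≡ 1 (mod 28) and x^{28} = 1 for x ≠ 0 (Fermat). So f⁻¹(13) = 13^23 mod 29.
Repeated squaring mod 29: 13^1 ≡ 13, 13^2 ≡ 13² = 169 ≡ 24, 13^4 ≡ 24² = 576 ≡ 25, 13^8 ≡ 25² = 625 ≡ 16, 13^16 ≡ 16² = 256 ≡ 24. Since 23 = 16 + 4 + 2 + 1, 13^23 ≡ 24·25·24·13: 24·25 = 600 ≡ 20, then 20·24 = 480 ≡ 16, then 16·13 = 208 ≡ 5. So 13^23 ≡ 5 (mod 29).
Hence f⁻¹(13) = 5.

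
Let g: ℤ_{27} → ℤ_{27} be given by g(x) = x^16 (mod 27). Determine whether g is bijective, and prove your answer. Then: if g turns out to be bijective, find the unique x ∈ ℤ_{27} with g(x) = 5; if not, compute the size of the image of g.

10

g(0) = 0^16 = 0.
g(3): Repeated squaring mod 27: 3^1 ≡ 3, 3^2 ≡ 3² = 9, 3^4 ≡ 9² = 81 ≡ 0, 3^8 ≡ 0² = 0, 3^16 ≡ 0² = 0. So 3^16 ≡ 0 (mod 27).
So g(0) = g(3) = 0 while 0 ≠ 3, hence g is not injective, hence not bijective.
Since g is not bijective, we determine |image(g)|. Computing x^16 mod 27 for each x (by repeated squaring, reducing mod 27 at every step), the values g(0), g(1), …, g(26) are: 0, 1, 7, 0, 22, 13, 0, 16, 19, 0, 10, 25, 0, 4, 4, 0, 25, 10, 0, 19, 16, 0, 13, 22, 0, 7, 1.
The distinct values are {0, 1, 4, 7, 10, 13, 16, 19, 22, 25}; there are 10 of them.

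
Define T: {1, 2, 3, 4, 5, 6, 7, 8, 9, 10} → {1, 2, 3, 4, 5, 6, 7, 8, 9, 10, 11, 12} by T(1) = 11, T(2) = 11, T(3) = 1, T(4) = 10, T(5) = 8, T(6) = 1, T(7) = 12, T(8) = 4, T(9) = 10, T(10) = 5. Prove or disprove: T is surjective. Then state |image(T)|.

No element maps to 2, so T is not surjective.
The image of T is {1, 4, 5, 8, 10, 11, 12}, which has 7 elements.

7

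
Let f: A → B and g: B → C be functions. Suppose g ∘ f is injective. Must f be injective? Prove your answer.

injective

Suppose f(x_1) = f(x_2). Applying g: (g ∘ f)(x_1) = (g ∘ f)(x_2). Since g ∘ f is injective, x_1 = x_2. Hence f is injective.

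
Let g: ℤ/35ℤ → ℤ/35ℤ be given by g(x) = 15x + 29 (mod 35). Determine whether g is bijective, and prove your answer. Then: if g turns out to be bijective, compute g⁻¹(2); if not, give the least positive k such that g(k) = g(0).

Recall that g is injective when g(x_1) = g(x_2) forces x_1 = x_2.
We have gcd(15, 35) = 5 > 1. Taking x_1 = 0 and x_2 = 7: g(0) = 29 and g(7) = 15·7 + 29 = 134 ≡ 29 (mod 35).
So g(0) = g(7) while 0 ≠ 7, hence g is not injective, hence not bijective.
Since g is not bijective, we find the least positive k with g(k) = g(0): this means 15k ≡ 0 (mod 35), i.e. 35 ∣ 15k. Since gcd(15, 35) = 5, dividing through by 5 this holds exactly when 7 ∣ 3k, and as gcd(3, 7) = 1, exactly when 7 ∣ k.
The smallest positive such k is 7.

7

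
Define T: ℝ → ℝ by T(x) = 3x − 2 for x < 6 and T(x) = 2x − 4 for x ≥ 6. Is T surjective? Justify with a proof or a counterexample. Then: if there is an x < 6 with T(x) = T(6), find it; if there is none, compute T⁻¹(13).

Both pieces are strictly increasing (slopes 3 and 2), so each is injective on its own interval.
The left piece maps (−∞, 6) onto (−∞, 16); the right piece maps [6, ∞) onto [8, ∞).
The union (−∞, 16) ∪ [8, ∞) covers ℝ, so T is surjective.
For the follow-up: the images overlap, so an x < 6 with T(x) = T(6) exists. T(6) = 8; solving 3x − 2 = 8 for x < 6 gives x = (8 + 2)/3 = 10/3.

10/3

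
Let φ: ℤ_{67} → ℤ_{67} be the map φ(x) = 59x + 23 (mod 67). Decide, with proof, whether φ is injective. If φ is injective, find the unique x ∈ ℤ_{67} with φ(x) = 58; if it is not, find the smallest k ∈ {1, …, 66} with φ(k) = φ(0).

4

Suppose φ(s) = φ(t) in ℤ_{67}. Then 59s + 23 ≡ 59t + 23 (mod 67), so 59(s − t) ≡ 0 (mod 67).
Since gcd(59, 67) = 1, 59 is invertible modulo 67, hence s − t ≡ 0 (mod 67), i.e. s = t.
So φ is injective.
We now compute 59⁻¹ mod 67 explicitly. Euclid's algorithm: 67 = 1·59 + 8, 59 = 7·8 + 3, 8 = 2·3 + 2, 3 = 1·2 + 1; back-substituting gives 1 = 25·59 − 22·67, so 59⁻¹ ≡ 25 (mod 67).
Since φ is injective, we compute φ⁻¹(58): solve 59x + 23 ≡ 58 (mod 67), i.e. 59x ≡ 35 (mod 67).
Multiplying by 59⁻¹ = 25 gives x ≡ 25·35 = 875 = 13·67 + 4 ≡ 4 (mod 67).
Check: φ(4) = 59·4 + 23 = 259 = 3·67 + 58 ≡ 58 (mod 67).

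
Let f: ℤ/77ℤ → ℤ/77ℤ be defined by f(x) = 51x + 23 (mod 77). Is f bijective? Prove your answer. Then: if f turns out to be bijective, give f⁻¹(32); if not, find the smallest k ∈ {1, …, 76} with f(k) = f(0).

50

Recall that f is injective if f(x_1) = f(x_2) implies x_1 = x_2.
Suppose f(x_1) = f(x_2) in ℤ/77ℤ. Then 51x_1 + 23 ≡ 51x_2 + 23 (mod 77), thus 51(x_1 − x_2) ≡ 0 (mod 77).
Since gcd(51, 77) = 1, 51 is invertible modulo 77, therefore x_1 − x_2 ≡ 0 (mod 77), i.e. x_1 = x_2.
We now compute 51⁻¹ mod 77 explicitly. Euclid's algorithm: 77 = 1·51 + 26, 51 = 1·26 + 25, 26 = 1·25 + 1; back-substituting gives 1 = 74·51 − 49·77, so 51⁻¹ ≡ 74 (mod 77).
Then y ↦ 74(y − 23) is a two-sided inverse to f, so every y ∈ ℤ/77ℤ has a preimage.
Thus f is bijective.
Since f is bijective, we compute f⁻¹(32): solve 51x + 23 ≡ 32 (mod 77), i.e. 51x ≡ 9 (mod 77).
Multiplying by 51⁻¹ = 74 gives x ≡ 74·9 = 666 = 8·77 + 50 ≡ 50 (mod 77).
Check: f(50) = 51·50 + 23 = 2573 = 33·77 + 32 ≡ 32 (mod 77).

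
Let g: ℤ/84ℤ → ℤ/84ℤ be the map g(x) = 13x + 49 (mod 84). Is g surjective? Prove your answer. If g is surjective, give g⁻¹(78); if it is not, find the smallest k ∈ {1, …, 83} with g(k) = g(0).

41

Recall that surjectivity means every element of the codomain has a preimage under g.
Since gcd(13, 84) = 1, 13 is invertible modulo 84. Euclid's algorithm: 84 = 6·13 + 6, 13 = 2·6 + 1; back-substituting gives 1 = 13·13 − 2·84, so 13⁻¹ ≡ 13 (mod 84).
For any y ∈ ℤ/84ℤ, x = 13(y − 49) mod 84 satisfies g(x) = 13·13(y − 49) + 49 ≡ y (since 13·13 ≡ 1 mod 84). So every y has a preimage.
Thus g is surjective.
Since g is surjective, we find g⁻¹(78): we need 13x ≡ 78 − 49 ≡ 29 (mod 84). Using 13⁻¹ = 13: x ≡ 13·29 = 377 = 4·84 + 41, so x = 41.
Check: g(41) = 13·41 + 49 = 582 = 6·84 + 78 ≡ 78 (mod 84).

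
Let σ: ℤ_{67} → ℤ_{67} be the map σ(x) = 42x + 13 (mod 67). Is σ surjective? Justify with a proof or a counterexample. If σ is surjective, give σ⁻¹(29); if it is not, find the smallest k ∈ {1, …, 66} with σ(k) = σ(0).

61

Since gcd(42, 67) = 1, 42 is invertible modulo 67. Euclid's algorithm: 67 = 1·42 + 25, 42 = 1·25 + 17, 25 = 1·17 + 8, 17 = 2·8 + 1; back-substituting gives 1 = 8·42 − 5·67, so 42⁻¹ ≡ 8 (mod 67).
Then y ↦ 8(y − 13) is a two-sided inverse to σ, so every y ∈ ℤ_{67} has a preimage.
Thus σ is surjective.
Since σ is surjective, we find σ⁻¹(29): we need 42x ≡ 29 − 13 ≡ 16 (mod 67). Using 42⁻¹ = 8: x ≡ 8·16 = 128 = 1·67 + 61, so x = 61.
Check: σ(61) = 42·61 + 13 = 2575 = 38·67 + 29 ≡ 29 (mod 67).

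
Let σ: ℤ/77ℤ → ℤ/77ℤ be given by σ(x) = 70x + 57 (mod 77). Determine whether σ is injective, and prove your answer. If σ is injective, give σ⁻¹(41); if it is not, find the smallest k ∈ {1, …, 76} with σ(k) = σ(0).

We have gcd(70, 77) = 7 > 1. Taking s = 0 and t = 11: σ(0) = 57 and σ(11) = 70·11 + 57 = 827 ≡ 57 (mod 77).
So σ(0) = σ(11) while 0 ≠ 11, thus σ is not injective.
Since σ is not injective, we find the least positive k with σ(k) = σ(0): this means 70k ≡ 0 (mod 77), i.e. 77 ∣ 70k. Since gcd(70, 77) = 7, dividing through by 7 this holds exactly when 11 ∣ 10k, and as gcd(10, 11) = 1, exactly when 11 ∣ k.
The smallest positive such k is 11.

11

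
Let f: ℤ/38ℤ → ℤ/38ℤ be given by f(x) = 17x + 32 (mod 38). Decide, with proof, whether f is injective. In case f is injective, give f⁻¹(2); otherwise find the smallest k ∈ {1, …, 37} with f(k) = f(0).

34

Suppose f(s) = f(t) in ℤ/38ℤ. Then 17s + 32 ≡ 17t + 32 (mod 38), so 17(s − t) ≡ 0 (mod 38).
Since gcd(17, 38) = 1, 17 is invertible modulo 38, thus s − t ≡ 0 (mod 38), i.e. s = t.
Thus f is injective.
We now compute 17⁻¹ mod 38 explicitly. Euclid's algorithm: 38 = 2·17 + 4, 17 = 4·4 + 1; back-substituting gives 1 = 9·17 − 4·38, so 17⁻¹ ≡ 9 (mod 38).
Since f is injective, we compute f⁻¹(2): solve 17x + 32 ≡ 2 (mod 38), i.e. 17x ≡ 8 (mod 38).
Multiplying by 17⁻¹ = 9 gives x ≡ 9·8 = 72 = 1·38 + 34 ≡ 34 (mod 38).
Check: f(34) = 17·34 + 32 = 610 = 16·38 + 2 ≡ 2 (mod 38).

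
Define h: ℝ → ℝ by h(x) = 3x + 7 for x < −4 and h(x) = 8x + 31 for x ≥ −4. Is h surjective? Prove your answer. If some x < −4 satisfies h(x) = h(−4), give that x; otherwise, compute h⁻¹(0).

-31/8

Both pieces are strictly increasing (slopes 3 and 8), so each is injective on its own interval.
The left piece maps (−∞, −4) onto (−∞, −5); the right piece maps [−4, ∞) onto [−1, ∞).
The union (−∞, −5) ∪ [−1, ∞) omits the interval between −5 and −1; in particular −5 has no preimage. So h is not surjective.
Because the two images are disjoint, no x < −4 has h(x) = h(−4), so we compute h⁻¹(0): 0 lies in [−1, ∞), so solve 8x + 31 = 0: x = (0 − 31)/8 = −31/8.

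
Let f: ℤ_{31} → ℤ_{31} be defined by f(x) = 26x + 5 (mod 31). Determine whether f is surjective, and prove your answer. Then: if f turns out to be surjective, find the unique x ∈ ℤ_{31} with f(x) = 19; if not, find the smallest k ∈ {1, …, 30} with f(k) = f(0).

22

Since gcd(26, 31) = 1, 26 is invertible modulo 31. Euclid's algorithm: 31 = 1·26 + 5, 26 = 5·5 + 1; back-substituting gives 1 = 6·26 − 5·31, so 26⁻¹ ≡ 6 (mod 31).
For any y ∈ ℤ_{31}, x = 6(y − 5) mod 31 satisfies f(x) = 26·6(y − 5) + 5 ≡ y (since 26·6 ≡ 1 mod 31). So every y has a preimage.
Thus f is surjective.
Since f is surjective, we compute f⁻¹(19): solve 26x + 5 ≡ 19 (mod 31), i.e. 26x ≡ 14 (mod 31).
Multiplying by 26⁻¹ = 6 gives x ≡ 6·14 = 84 = 2·31 + 22 ≡ 22 (mod 31).
Check: f(22) = 26·22 + 5 = 577 = 18·31 + 19 ≡ 19 (mod 31).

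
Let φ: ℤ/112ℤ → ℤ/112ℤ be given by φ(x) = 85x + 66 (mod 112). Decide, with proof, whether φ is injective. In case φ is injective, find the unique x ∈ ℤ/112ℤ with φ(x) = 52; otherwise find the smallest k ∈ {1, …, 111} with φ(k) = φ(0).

If φ(a) = φ(b), then 85a ≡ 85b (mod 112). Because gcd(85, 112) = 1, we may cancel 85 to get a ≡ b (mod 112).
So φ is injective.
We now compute 85⁻¹ mod 112 explicitly. Euclid's algorithm: 112 = 1·85 + 27, 85 = 3·27 + 4, 27 = 6·4 + 3, 4 = 1·3 + 1; back-substituting gives 1 = 29·85 − 22·112, so 85⁻¹ ≡ 29 (mod 112).
Since φ is injective, we find φ⁻¹(52): we need 85x ≡ 52 − 66 ≡ 98 (mod 112). Using 85⁻¹ = 29: x ≡ 29·98 = 2842 = 25·112 + 42, so x = 42.
Check: φ(42) = 85·42 + 66 = 3636 = 32·112 + 52 ≡ 52 (mod 112).

42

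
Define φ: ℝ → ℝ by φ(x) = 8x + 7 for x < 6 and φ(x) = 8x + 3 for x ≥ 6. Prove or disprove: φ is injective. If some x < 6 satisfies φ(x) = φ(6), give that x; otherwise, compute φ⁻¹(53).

Both pieces are strictly increasing (slopes 8 and 8), so each is injective on its own interval.
The left piece maps (−∞, 6) onto (−∞, 55); the right piece maps [6, ∞) onto [51, ∞).
These images overlap. In particular φ(6) = 51 (right piece), and solving 8x + 7 = 51 on the left piece gives x = 11/2 < 6.
So φ(11/2) = φ(6) with 11/2 ≠ 6, and φ is not injective. This x = 11/2 is the requested value below 6.

11/2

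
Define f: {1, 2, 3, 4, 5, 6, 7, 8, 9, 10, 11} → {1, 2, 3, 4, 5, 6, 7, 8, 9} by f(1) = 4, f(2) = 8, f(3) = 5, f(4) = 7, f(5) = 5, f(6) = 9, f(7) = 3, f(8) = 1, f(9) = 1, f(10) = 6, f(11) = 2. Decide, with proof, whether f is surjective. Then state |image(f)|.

9

Every element of the codomain has a preimage: 1 = f(8), 2 = f(11), 3 = f(7), 4 = f(1), 5 = f(3), 6 = f(10), 7 = f(4), 8 = f(2), 9 = f(6).
Hence f is surjective.
The image of f is {1, 2, 3, 4, 5, 6, 7, 8, 9}, which has 9 elements.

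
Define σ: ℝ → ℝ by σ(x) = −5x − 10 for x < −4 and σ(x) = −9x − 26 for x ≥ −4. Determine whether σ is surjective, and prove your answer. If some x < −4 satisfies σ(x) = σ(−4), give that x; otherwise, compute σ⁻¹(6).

-32/9

Both pieces are strictly decreasing (slopes −5 and −9), so each is injective on its own interval.
The left piece maps (−∞, −4) onto (10, ∞); the right piece maps [−4, ∞) onto (−∞, 10].
These images together cover ℝ, so σ is surjective.
Because the two images are disjoint, no x < −4 has σ(x) = σ(−4), so we compute σ⁻¹(6): 6 lies in (−∞, 10], so solve −9x − 26 = 6: x = (6 + 26)/(−9) = −32/9.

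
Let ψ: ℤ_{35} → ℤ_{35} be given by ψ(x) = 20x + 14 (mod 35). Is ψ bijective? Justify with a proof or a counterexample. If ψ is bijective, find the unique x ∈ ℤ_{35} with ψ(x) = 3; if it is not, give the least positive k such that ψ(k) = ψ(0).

We have gcd(20, 35) = 5 > 1. Taking x_1 = 0 and x_2 = 7: ψ(0) = 14 and ψ(7) = 20·7 + 14 = 154 ≡ 14 (mod 35).
So ψ(0) = ψ(7) while 0 ≠ 7, thus ψ is not injective, hence not bijective.
Since ψ is not bijective, we find the least positive k with ψ(k) = ψ(0): this means 20k ≡ 0 (mod 35), i.e. 35 ∣ 20k. Since gcd(20, 35) = 5, dividing through by 5 this holds exactly when 7 ∣ 4k, and as gcd(4, 7) = 1, exactly when 7 ∣ k.
The smallest positive such k is 7.

7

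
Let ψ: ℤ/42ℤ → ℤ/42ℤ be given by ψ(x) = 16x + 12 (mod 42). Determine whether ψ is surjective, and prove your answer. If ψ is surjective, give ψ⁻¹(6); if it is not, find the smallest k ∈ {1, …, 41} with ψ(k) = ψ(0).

21

By definition, ψ is surjective if every y in the codomain equals ψ(x) for some x in the domain.
Since gcd(16, 42) = 2, we have 16x ≡ 0 (mod 2) for all x, so ψ(x) ≡ 0 (mod 2).
But 1 ≢ 0 (mod 2), so 1 ∈ ℤ/42ℤ has no preimage. Hence ψ is not surjective.
Since ψ is not surjective, we find the least positive k with ψ(k) = ψ(0): this means 16k ≡ 0 (mod 42), i.e. 42 ∣ 16k. Since gcd(16, 42) = 2, dividing through by 2 this holds exactly when 21 ∣ 8k, and as gcd(8, 21) = 1, exactly when 21 ∣ k.
The smallest positive such k is 21.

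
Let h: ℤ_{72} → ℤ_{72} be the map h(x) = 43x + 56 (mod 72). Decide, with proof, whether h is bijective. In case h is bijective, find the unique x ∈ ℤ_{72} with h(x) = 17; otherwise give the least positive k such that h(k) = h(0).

51

Suppose h(u) = h(v) in ℤ_{72}. Then 43u + 56 ≡ 43v + 56 (mod 72), therefore 43(u − v) ≡ 0 (mod 72).
Since gcd(43, 72) = 1, 43 is invertible modulo 72, therefore u − v ≡ 0 (mod 72), i.e. u = v.
We now compute 43⁻¹ mod 72 explicitly. Euclid's algorithm: 72 = 1·43 + 29, 43 = 1·29 + 14, 29 = 2·14 + 1; back-substituting gives 1 = 67·43 − 40·72, so 43⁻¹ ≡ 67 (mod 72).
For any y ∈ ℤ_{72}, x = 67(y − 56) mod 72 satisfies h(x) = 43·67(y − 56) + 56 ≡ y (since 43·67 ≡ 1 mod 72). So every y has a preimage.
So h is bijective.
Since h is bijective, we compute h⁻¹(17): solve 43x + 56 ≡ 17 (mod 72), i.e. 43x ≡ 33 (mod 72).
Multiplying by 43⁻¹ = 67 gives x ≡ 67·33 = 2211 = 30·72 + 51 ≡ 51 (mod 72).
Check: h(51) = 43·51 + 56 = 2249 = 31·72 + 17 ≡ 17 (mod 72).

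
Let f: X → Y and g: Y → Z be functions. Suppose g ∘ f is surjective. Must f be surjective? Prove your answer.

No. Take X = {1}, Y = {1, 2}, Z = {1}, f(a) = 1 for every a ∈ X, and g(b) = 1 for every b ∈ Y.
Then g ∘ f is surjective onto {1}, but 2 ∈ Y has no preimage under f, so f is not surjective.

not surjective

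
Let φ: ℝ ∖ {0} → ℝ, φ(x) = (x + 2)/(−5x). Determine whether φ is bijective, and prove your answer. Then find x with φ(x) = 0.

If φ(x) = −1/5, cross-multiplying gives −5(x + 2) = 1(−5x), which simplifies to −10 = 0 — false.  So −1/5 has no preimage and φ is not surjective.
Hence φ is not bijective.
Solving φ(x) = 0: cross-multiplying gives x + 2 = 0(−5x), which rearranges to 1x = −2, so x = −2.

-2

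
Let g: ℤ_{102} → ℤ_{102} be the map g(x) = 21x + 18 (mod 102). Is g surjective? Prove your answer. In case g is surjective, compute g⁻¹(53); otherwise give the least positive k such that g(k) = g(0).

Recall that surjectivity means every element of the codomain has a preimage under g.
Since gcd(21, 102) = 3, we have 21x ≡ 0 (mod 3) for all x, so g(x) ≡ 0 (mod 3).
But 1 ≢ 0 (mod 3), so 1 ∈ ℤ_{102} has no preimage. Thus g is not surjective.
Since g is not surjective, we find the least positive k with g(k) = g(0): this means 21k ≡ 0 (mod 102), i.e. 102 ∣ 21k. Since gcd(21, 102) = 3, dividing through by 3 this holds exactly when 34 ∣ 7k, and as gcd(7, 34) = 1, exactly when 34 ∣ k.
The smallest positive such k is 34.

34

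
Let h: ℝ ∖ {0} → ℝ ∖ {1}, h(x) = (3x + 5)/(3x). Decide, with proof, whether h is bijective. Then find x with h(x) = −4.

Suppose h(x_1) = h(x_2). Cross-multiplying: (3x_1 + 5)(3x_2) = (3x_2 + 5)(3x_1).
Expanding both sides and cancelling the symmetric terms leaves −15·(x_1 − x_2) = 0. Since −15 ≠ 0, x_1 = x_2. Thus h is injective.
For any y ≠ 1, solving y(3x) = 3x + 5 for x gives a well-defined x ≠ 0. So h is surjective.
Hence h is bijective.
Solving h(x) = −4: cross-multiplying gives 3x + 5 = −4(3x), which rearranges to 15x = −5, so x = −1/3.

-1/3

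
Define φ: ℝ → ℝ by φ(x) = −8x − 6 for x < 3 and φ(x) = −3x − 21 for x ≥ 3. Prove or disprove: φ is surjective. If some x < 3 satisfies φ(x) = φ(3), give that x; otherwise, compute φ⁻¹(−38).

Both pieces are strictly decreasing (slopes −8 and −3), so each is injective on its own interval.
The left piece maps (−∞, 3) onto (−30, ∞); the right piece maps [3, ∞) onto (−∞, −30].
These images together cover ℝ, so φ is surjective.
Because the two images are disjoint, no x < 3 has φ(x) = φ(3), so we compute φ⁻¹(−38): −38 lies in (−∞, −30], so solve −3x − 21 = −38: x = (−38 + 21)/(−3) = 17/3.

17/3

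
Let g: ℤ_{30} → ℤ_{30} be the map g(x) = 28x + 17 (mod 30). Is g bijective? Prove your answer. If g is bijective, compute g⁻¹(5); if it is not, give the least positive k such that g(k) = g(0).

We have gcd(28, 30) = 2 > 1. Taking u = 0 and v = 15: g(0) = 17 and g(15) = 28·15 + 17 = 437 ≡ 17 (mod 30).
So g(0) = g(15) while 0 ≠ 15, hence g is not injective, hence not bijective.
Since g is not bijective, we find the least positive k with g(k) = g(0): this means 28k ≡ 0 (mod 30), i.e. 30 ∣ 28k. Since gcd(28, 30) = 2, dividing through by 2 this holds exactly when 15 ∣ 14k, and as gcd(14, 15) = 1, exactly when 15 ∣ k.
The smallest positive such k is 15.

15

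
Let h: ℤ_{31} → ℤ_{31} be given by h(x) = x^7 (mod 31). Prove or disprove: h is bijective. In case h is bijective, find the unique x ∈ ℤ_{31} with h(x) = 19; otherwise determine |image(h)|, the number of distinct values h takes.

Since 31 is prime, the nonzero elements of ℤ_{31} form a cyclic group of order 30.
As gcd(7, 30) = 1, raising to the 7th power is a bijection on this group: if u^7 ≡ v^7 then (uv^{−1})^7 = 1, and the only element of order dividing gcd(7, 30) = 1 is 1, so u = v.
With h(0) = 0 this makes h injective on all of ℤ_{31}, hence bijective (finite equal-size domain and codomain). In particular h is bijective.
Since h is bijective, we find the preimage of 19. The inverse of x ↦ x^7 on (ℤ_{31})^× is x ↦ x^13, because 7·13 = 91 = 3·30 + 1 ≡ 1 (mod 30) and x^{30} = 1 for x ≠ 0 (Fermat). So h⁻¹(19) = 19^13 mod 31.
Repeated squaring mod 31: 19^1 ≡ 19, 19^2 ≡ 19² = 361 ≡ 20, 19^4 ≡ 20² = 400 ≡ 28, 19^8 ≡ 28² = 784 ≡ 9. Since 13 = 8 + 4 + 1, 19^13 ≡ 9·28·19: 9·28 = 252 ≡ 4, then 4·19 = 76 ≡ 14. So 19^13 ≡ 14 (mod 31).
Hence h⁻¹(19) = 14.

14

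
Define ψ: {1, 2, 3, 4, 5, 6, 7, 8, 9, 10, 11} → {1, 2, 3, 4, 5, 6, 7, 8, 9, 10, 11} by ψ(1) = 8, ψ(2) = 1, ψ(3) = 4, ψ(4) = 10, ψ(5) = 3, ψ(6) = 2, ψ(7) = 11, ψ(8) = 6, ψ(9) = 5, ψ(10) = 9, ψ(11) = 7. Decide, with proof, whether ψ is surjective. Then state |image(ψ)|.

11

Every element of the codomain has a preimage: 1 = ψ(2), 2 = ψ(6), 3 = ψ(5), 4 = ψ(3), 5 = ψ(9), 6 = ψ(8), 7 = ψ(11), 8 = ψ(1), 9 = ψ(10), 10 = ψ(4), 11 = ψ(7).
Thus ψ is surjective.
The image of ψ is {1, 2, 3, 4, 5, 6, 7, 8, 9, 10, 11}, which has 11 elements.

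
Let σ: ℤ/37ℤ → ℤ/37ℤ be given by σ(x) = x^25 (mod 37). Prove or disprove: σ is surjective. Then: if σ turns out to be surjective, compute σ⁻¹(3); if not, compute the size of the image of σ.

30

Since 37 is prime, the nonzero elements of ℤ/37ℤ form a cyclic group of order 36.
As gcd(25, 36) = 1, raising to the 25th power is a bijection on this group: if a^25 ≡ b^25 then (ab^{−1})^25 = 1, and the only element of order dividing gcd(25, 36) = 1 is 1, so a = b.
With σ(0) = 0 this makes σ injective on all of ℤ/37ℤ, hence bijective (finite equal-size domain and codomain). In particular σ is surjective.
Since σ is surjective, we find the preimage of 3. The inverse of x ↦ x^25 on (ℤ/37ℤ)^× is x ↦ x^13, because 25·13 = 325 = 9·36 + 1 ≡ 1 (mod 36) and x^{36} = 1 for x ≠ 0 (Fermat). So σ⁻¹(3) = 3^13 mod 37.
Repeated squaring mod 37: 3^1 ≡ 3, 3^2 ≡ 3² = 9, 3^4 ≡ 9² = 81 ≡ 7, 3^8 ≡ 7² = 49 ≡ 12. Since 13 = 8 + 4 + 1, 3^13 ≡ 12·7·3: 12·7 = 84 ≡ 10, then 10·3 = 30. So 3^13 ≡ 30 (mod 37).
Hence σ⁻¹(3) = 30.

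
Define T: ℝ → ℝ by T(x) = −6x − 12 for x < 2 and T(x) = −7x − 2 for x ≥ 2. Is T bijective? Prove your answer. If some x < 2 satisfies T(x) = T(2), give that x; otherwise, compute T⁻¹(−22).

2/3

Both pieces are strictly decreasing (slopes −6 and −7), so each is injective on its own interval.
The left piece maps (−∞, 2) onto (−24, ∞); the right piece maps [2, ∞) onto (−∞, −16].
These images overlap. In particular T(2) = −16 (right piece), and solving −6x − 12 = −16 on the left piece gives x = 2/3 < 2.
So T(2/3) = T(2) with 2/3 ≠ 2, and T is not injective, hence not bijective. This x = 2/3 is the requested value below 2.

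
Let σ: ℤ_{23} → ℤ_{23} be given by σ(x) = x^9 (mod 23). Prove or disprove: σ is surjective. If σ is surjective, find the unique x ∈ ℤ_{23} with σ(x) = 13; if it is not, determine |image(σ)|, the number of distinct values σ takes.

4

Since 23 is prime, the nonzero elements of ℤ_{23} form a cyclic group of order 22.
As gcd(9, 22) = 1, raising to the 9th power is a bijection on this group: if u^9 ≡ v^9 then (uv^{−1})^9 = 1, and the only element of order dividing gcd(9, 22) = 1 is 1, so u = v.
With σ(0) = 0 this makes σ injective on all of ℤ_{23}, hence bijective (finite equal-size domain and codomain). In particular σ is surjective.
Since σ is surjective, we find the preimage of 13. The inverse of x ↦ x^9 on (ℤ_{23})^× is x ↦ x^5, because 9·5 = 45 = 2·22 + 1 ≡ 1 (mod 22) and x^{22} = 1 for x ≠ 0 (Fermat). So σ⁻¹(13) = 13^5 mod 23.
Repeated squaring mod 23: 13^1 ≡ 13, 13^2 ≡ 13² = 169 ≡ 8, 13^4 ≡ 8² = 64 ≡ 18. Since 5 = 4 + 1, 13^5 ≡ 18·13: 18·13 = 234 ≡ 4. So 13^5 ≡ 4 (mod 23).
Hence σ⁻¹(13) = 4.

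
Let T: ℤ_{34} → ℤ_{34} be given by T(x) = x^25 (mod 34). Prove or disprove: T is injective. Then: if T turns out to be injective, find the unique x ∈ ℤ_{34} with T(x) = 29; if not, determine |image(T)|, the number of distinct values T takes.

5

Computing x^25 mod 34 for each x (by repeated squaring, reducing mod 34 at every step), the values T(0), T(1), …, T(33) are: 0, 1, 2, 31, 4, 29, 28, 27, 8, 9, 24, 23, 22, 13, 20, 15, 16, 17, 18, 19, 14, 21, 12, 11, 10, 25, 26, 7, 6, 5, 30, 3, 32, 33.
Every element of ℤ_{34} appears exactly once in this list, so T is a bijection, and in particular injective.
Since T is injective, we read off the preimage of 29 from the same table: T(5) = 29, so T⁻¹(29) = 5.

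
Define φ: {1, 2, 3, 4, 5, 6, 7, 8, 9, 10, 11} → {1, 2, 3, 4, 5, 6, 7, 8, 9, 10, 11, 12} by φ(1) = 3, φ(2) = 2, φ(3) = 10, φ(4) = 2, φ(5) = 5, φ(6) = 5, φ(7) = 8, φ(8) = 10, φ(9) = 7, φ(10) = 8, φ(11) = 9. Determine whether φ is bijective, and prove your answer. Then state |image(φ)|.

7

φ(2) = 2 = φ(4) with 2 ≠ 4, so φ is not injective, hence not bijective.
The image of φ is {2, 3, 5, 7, 8, 9, 10}, which has 7 elements.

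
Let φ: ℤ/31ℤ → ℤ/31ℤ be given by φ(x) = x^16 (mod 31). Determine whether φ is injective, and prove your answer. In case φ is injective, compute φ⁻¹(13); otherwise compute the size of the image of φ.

φ(15): Repeated squaring mod 31: 15^1 ≡ 15, 15^2 ≡ 15² = 225 ≡ 8, 15^4 ≡ 8² = 64 ≡ 2, 15^8 ≡ 2² = 4, 15^16 ≡ 4² = 16. So 15^16 ≡ 16 (mod 31).
φ(16): Repeated squaring mod 31: 16^1 ≡ 16, 16^2 ≡ 16² = 256 ≡ 8, 16^4 ≡ 8² = 64 ≡ 2, 16^8 ≡ 2² = 4, 16^16 ≡ 4² = 16. So 16^16 ≡ 16 (mod 31).
So φ(15) = φ(16) = 16 while 15 ≠ 16, thus φ is not injective.
Since φ is not injective, we determine |image(φ)|. Computing x^16 mod 31 for each x (by repeated squaring, reducing mod 31 at every step), the values φ(0), φ(1), …, φ(30) are: 0, 1, 2, 28, 4, 5, 25, 7, 8, 9, 10, 20, 19, 18, 14, 16, 16, 14, 18, 19, 20, 10, 9, 8, 7, 25, 5, 4, 28, 2, 1.
The distinct values are {0, 1, 2, 4, 5, 7, 8, 9, 10, 14, 16, 18, 19, 20, 25, 28}; there are 16 of them.

16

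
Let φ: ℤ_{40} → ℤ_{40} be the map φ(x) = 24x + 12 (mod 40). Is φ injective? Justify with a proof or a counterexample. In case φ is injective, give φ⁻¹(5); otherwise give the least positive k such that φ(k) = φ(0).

5

Recall that injectivity means: for all a, b in the domain, φ(a) = φ(b) implies a = b.
We have gcd(24, 40) = 8 > 1. Taking a = 0 and b = 5: φ(0) = 12 and φ(5) = 24·5 + 12 = 132 ≡ 12 (mod 40).
So φ(0) = φ(5) while 0 ≠ 5, hence φ is not injective.
Since φ is not injective, we find the least positive k with φ(k) = φ(0): this means 24k ≡ 0 (mod 40), i.e. 40 ∣ 24k. Since gcd(24, 40) = 8, dividing through by 8 this holds exactly when 5 ∣ 3k, and as gcd(3, 5) = 1, exactly when 5 ∣ k.
The smallest positive such k is 5.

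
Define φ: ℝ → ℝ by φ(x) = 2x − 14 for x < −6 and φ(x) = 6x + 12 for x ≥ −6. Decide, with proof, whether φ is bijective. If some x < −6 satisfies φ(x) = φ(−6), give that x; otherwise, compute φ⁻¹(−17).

-29/6

Both pieces are strictly increasing (slopes 2 and 6), so each is injective on its own interval.
The left piece maps (−∞, −6) onto (−∞, −26); the right piece maps [−6, ∞) onto [−24, ∞).
The images leave a gap (−26 has no preimage), so φ is not surjective, hence not bijective.
Because the two images are disjoint, no x < −6 has φ(x) = φ(−6), so we compute φ⁻¹(−17): −17 lies in [−24, ∞), so solve 6x + 12 = −17: x = (−17 − 12)/6 = −29/6.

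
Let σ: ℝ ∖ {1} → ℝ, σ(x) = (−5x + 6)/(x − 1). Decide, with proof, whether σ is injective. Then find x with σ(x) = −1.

Suppose σ(x_1) = σ(x_2). Cross-multiplying: (−5x_1 + 6)(x_2 − 1) = (−5x_2 + 6)(x_1 − 1).
Expanding both sides and cancelling the symmetric terms leaves −1·(x_1 − x_2) = 0. Since −1 ≠ 0, x_1 = x_2. Thus σ is injective.
Solving σ(x) = −1: cross-multiplying gives −5x + 6 = −1(x − 1), which rearranges to −4x = −5, so x = 5/4.

5/4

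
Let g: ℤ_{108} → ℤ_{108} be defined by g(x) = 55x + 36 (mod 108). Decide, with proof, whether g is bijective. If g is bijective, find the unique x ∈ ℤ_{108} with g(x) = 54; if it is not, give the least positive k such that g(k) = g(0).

By definition, g is injective if g(x_1) = g(x_2) implies x_1 = x_2.
Suppose g(x_1) = g(x_2) in ℤ_{108}. Then 55x_1 + 36 ≡ 55x_2 + 36 (mod 108), hence 55(x_1 − x_2) ≡ 0 (mod 108).
Since gcd(55, 108) = 1, 55 is invertible modulo 108, hence x_1 − x_2 ≡ 0 (mod 108), i.e. x_1 = x_2.
We now compute 55⁻¹ mod 108 explicitly. Euclid's algorithm: 108 = 1·55 + 53, 55 = 1·53 + 2, 53 = 26·2 + 1; back-substituting gives 1 = 55·55 − 28·108, so 55⁻¹ ≡ 55 (mod 108).
For any y ∈ ℤ_{108}, x = 55(y − 36) mod 108 satisfies g(x) = 55·55(y − 36) + 36 ≡ y (since 55·55 ≡ 1 mod 108). So every y has a preimage.
So g is bijective.
Since g is bijective, we find g⁻¹(54): we need 55x ≡ 54 − 36 ≡ 18 (mod 108). Using 55⁻¹ = 55: x ≡ 55·18 = 990 = 9·108 + 18, so x = 18.
Check: g(18) = 55·18 + 36 = 1026 = 9·108 + 54 ≡ 54 (mod 108).

18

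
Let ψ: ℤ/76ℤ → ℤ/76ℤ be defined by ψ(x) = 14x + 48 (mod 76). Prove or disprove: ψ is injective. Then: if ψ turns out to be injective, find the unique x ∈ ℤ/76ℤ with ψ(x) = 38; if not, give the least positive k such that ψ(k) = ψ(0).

We have gcd(14, 76) = 2 > 1. Taking x_1 = 0 and x_2 = 38: ψ(0) = 48 and ψ(38) = 14·38 + 48 = 580 ≡ 48 (mod 76).
So ψ(0) = ψ(38) while 0 ≠ 38, so ψ is not injective.
Since ψ is not injective, we find the least positive k with ψ(k) = ψ(0): this means 14k ≡ 0 (mod 76), i.e. 76 ∣ 14k. Since gcd(14, 76) = 2, dividing through by 2 this holds exactly when 38 ∣ 7k, and as gcd(7, 38) = 1, exactly when 38 ∣ k.
The smallest positive such k is 38.

38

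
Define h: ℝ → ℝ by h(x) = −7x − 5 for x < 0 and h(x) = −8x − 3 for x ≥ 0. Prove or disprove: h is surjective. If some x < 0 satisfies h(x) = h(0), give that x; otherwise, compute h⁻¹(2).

Both pieces are strictly decreasing (slopes −7 and −8), so each is injective on its own interval.
The left piece maps (−∞, 0) onto (−5, ∞); the right piece maps [0, ∞) onto (−∞, −3].
The union (−5, ∞) ∪ (−∞, −3] covers ℝ, so h is surjective.
For the follow-up: the images overlap, so an x < 0 with h(x) = h(0) exists. h(0) = −3; solving −7x − 5 = −3 for x < 0 gives x = (−3 + 5)/(−7) = −2/7.

-2/7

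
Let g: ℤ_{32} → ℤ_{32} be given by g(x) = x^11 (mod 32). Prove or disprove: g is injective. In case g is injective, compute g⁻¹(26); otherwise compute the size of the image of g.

17

g(0) = 0^11 = 0.
g(2): Repeated squaring mod 32: 2^1 ≡ 2, 2^2 ≡ 2² = 4, 2^4 ≡ 4² = 16, 2^8 ≡ 16² = 256 ≡ 0. Since 11 = 8 + 2 + 1, 2^11 ≡ 0·4·2: 0·4 = 0, then 0·2 = 0. So 2^11 ≡ 0 (mod 32).
So g(0) = g(2) = 0 while 0 ≠ 2, thus g is not injective.
Since g is not injective, we determine |image(g)|. Computing x^11 mod 32 for each x (by repeated squaring, reducing mod 32 at every step), the values g(0), g(1), …, g(31) are: 0, 1, 0, 27, 0, 29, 0, 23, 0, 25, 0, 19, 0, 21, 0, 15, 0, 17, 0, 11, 0, 13, 0, 7, 0, 9, 0, 3, 0, 5, 0, 31.
The distinct values are {0, 1, 3, 5, 7, 9, 11, 13, 15, 17, 19, 21, 23, 25, 27, 29, 31}; there are 17 of them.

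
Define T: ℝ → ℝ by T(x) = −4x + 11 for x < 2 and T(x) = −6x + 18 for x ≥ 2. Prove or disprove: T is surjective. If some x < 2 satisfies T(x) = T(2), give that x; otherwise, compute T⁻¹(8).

5/4

Both pieces are strictly decreasing (slopes −4 and −6), so each is injective on its own interval.
The left piece maps (−∞, 2) onto (3, ∞); the right piece maps [2, ∞) onto (−∞, 6].
The union (3, ∞) ∪ (−∞, 6] covers ℝ, so T is surjective.
For the follow-up: the images overlap, so an x < 2 with T(x) = T(2) exists. T(2) = 6; solving −4x + 11 = 6 for x < 2 gives x = (6 − 11)/(−4) = 5/4.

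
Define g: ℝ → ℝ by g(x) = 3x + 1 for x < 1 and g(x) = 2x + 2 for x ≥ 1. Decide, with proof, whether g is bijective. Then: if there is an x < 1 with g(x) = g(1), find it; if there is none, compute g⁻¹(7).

5/2

Both pieces are strictly increasing (slopes 3 and 2), so each is injective on its own interval.
The left piece maps (−∞, 1) onto (−∞, 4); the right piece maps [1, ∞) onto [4, ∞).
Since 4 = 4, the images partition ℝ: g is injective and surjective, hence bijective.
Because the two images are disjoint, no x < 1 has g(x) = g(1), so we compute g⁻¹(7): 7 lies in [4, ∞), so solve 2x + 2 = 7: x = (7 − 2)/2 = 5/2.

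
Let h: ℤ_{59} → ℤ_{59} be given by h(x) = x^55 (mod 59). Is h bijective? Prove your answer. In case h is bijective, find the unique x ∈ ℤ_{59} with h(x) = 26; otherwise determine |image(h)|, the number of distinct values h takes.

16

Since 59 is prime, the nonzero elements of ℤ_{59} form a cyclic group of order 58.
As gcd(55, 58) = 1, raising to the 55th power is a bijection on this group: if a^55 ≡ b^55 then (ab^{−1})^55 = 1, and the only element of order dividing gcd(55, 58) = 1 is 1, so a = b.
With h(0) = 0 this makes h injective on all of ℤ_{59}, hence bijective (finite equal-size domain and codomain). In particular h is bijective.
Since h is bijective, we find the preimage of 26. The inverse of x ↦ x^55 on (ℤ_{59})^× is x ↦ x^19, because 55·19 = 1045 = 18·58 + 1 ≡ 1 (mod 58) and x^{58} = 1 for x ≠ 0 (Fermat). So h⁻¹(26) = 26^19 mod 59.
Repeated squaring mod 59: 26^1 ≡ 26, 26^2 ≡ 26² = 676 ≡ 27, 26^4 ≡ 27² = 729 ≡ 21, 26^8 ≡ 21² = 441 ≡ 28, 26^16 ≡ 28² = 784 ≡ 17. Since 19 = 16 + 2 + 1, 26^19 ≡ 17·27·26: 17·27 = 459 ≡ 46, then 46·26 = 1196 ≡ 16. So 26^19 ≡ 16 (mod 59).
Hence h⁻¹(26) = 16.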